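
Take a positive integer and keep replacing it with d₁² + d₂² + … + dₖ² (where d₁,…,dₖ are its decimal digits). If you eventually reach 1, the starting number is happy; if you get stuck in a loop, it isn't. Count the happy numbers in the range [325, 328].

1

325: 325 → 38 → 73 → 58 → 89 → 145 → 42 → 20 → 4 → 16 → 37 → 58  (repeats 58)
326: 326 → 49 → 97 → 130 → 10 → 1  (reaches 1)
327: 327 → 62 → 40 → 16 → 37 → 58 → 89 → 145 → 42 → 20 → 4 → 16  (repeats 16)
328: 328 → 77 → 98 → 145 → 42 → 20 → 4 → 16 → 37 → 58 → 89 → 145  (repeats 145)
happy: 326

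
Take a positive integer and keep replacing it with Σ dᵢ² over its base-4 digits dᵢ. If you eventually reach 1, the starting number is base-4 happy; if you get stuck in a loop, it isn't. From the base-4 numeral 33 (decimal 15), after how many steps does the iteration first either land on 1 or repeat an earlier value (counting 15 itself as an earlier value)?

5

15 = (3,3)_4 → 18
18 = (1,0,2)_4 → 5
5 = (1,1)_4 → 2
2 = (2)_4 → 4
4 = (1,0)_4 → 1  — reached 1.
That took 5 steps.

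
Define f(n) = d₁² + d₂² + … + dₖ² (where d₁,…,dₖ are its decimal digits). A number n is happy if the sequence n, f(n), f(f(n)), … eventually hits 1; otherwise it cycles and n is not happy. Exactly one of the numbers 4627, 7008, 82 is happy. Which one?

82

4627: 4627 → 105 → 26 → 40 → 16 → 37 → 58 → 89 → 145 → 42 → 20 → 4 → 16  — repeats 16 (not happy)
7008: 7008 → 113 → 11 → 2 → 4 → 16 → 37 → 58 → 89 → 145 → 42 → 20 → 4  — repeats 4 (not happy)
82: 82 → 68 → 100 → 1  — reaches 1 (happy)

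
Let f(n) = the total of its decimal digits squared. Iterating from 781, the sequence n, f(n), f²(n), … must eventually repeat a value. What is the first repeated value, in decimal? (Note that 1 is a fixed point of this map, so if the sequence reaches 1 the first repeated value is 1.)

37

781 → 7² + 8² + 1² = 114
114 → 1² + 1² + 4² = 18
18 → 1² + 8² = 65
65 → 6² + 5² = 61
61 → 6² + 1² = 37
37 → 3² + 7² = 58
58 → 5² + 8² = 89
89 → 8² + 9² = 145
145 → 1² + 4² + 5² = 42
42 → 4² + 2² = 20
20 → 2² + 0² = 4
4 → 4² = 16
16 → 1² + 6² = 37  — 37 already appeared earlier.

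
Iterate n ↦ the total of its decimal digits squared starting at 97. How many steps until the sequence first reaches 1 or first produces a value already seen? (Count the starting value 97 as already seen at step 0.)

3

97 → 9² + 7² = 130
130 → 1² + 3² + 0² = 10
10 → 1² + 0² = 1  — reached 1.
That took 3 steps.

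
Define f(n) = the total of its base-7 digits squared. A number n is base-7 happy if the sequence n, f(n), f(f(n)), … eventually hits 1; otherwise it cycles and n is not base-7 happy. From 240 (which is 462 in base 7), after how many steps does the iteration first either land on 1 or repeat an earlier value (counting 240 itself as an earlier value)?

240 = (4,6,2)_7 → 56
56 = (1,1,0)_7 → 2
2 = (2)_7 → 4
4 = (4)_7 → 16
16 = (2,2)_7 → 8
8 = (1,1)_7 → 2  — 2 repeats.
That took 6 steps.

6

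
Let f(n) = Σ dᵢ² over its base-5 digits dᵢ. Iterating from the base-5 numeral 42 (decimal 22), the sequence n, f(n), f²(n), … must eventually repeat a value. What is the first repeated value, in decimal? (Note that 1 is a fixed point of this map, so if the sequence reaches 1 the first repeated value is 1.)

16

22 = (4,2)_5 → 4² + 2² = 16 + 4 = 20
20 = (4,0)_5 → 4² + 0² = 16 + 0 = 16
16 = (3,1)_5 → 3² + 1² = 9 + 1 = 10
10 = (2,0)_5 → 2² + 0² = 4 + 0 = 4
4 = (4)_5 → 4² = 16  — 16 already appeared earlier.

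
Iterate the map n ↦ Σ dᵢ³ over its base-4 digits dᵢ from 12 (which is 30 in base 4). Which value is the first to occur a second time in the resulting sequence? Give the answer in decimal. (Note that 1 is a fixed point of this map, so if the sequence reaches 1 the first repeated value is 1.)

12 = (3,0)_4 → 3³ + 0³ = 27
27 = (1,2,3)_4 → 1³ + 2³ + 3³ = 36
36 = (2,1,0)_4 → 2³ + 1³ + 0³ = 9
9 = (2,1)_4 → 2³ + 1³ = 9  — 9 already appeared earlier.

9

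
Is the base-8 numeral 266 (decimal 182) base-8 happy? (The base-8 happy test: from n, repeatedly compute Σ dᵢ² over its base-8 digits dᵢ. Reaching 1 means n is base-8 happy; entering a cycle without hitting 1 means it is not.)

182 = (2,6,6)_8 → 2² + 6² + 6² = 76
76 = (1,1,4)_8 → 1² + 1² + 4² = 18
18 = (2,2)_8 → 2² + 2² = 8
8 = (1,0)_8 → 1² + 0² = 1  — reached 1.

base-8 happy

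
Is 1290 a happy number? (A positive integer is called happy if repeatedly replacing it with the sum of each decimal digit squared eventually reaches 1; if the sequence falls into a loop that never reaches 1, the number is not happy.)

happy

1290 → 1² + 2² + 9² + 0² = 86
86 → 8² + 6² = 100
100 → 1² + 0² + 0² = 1  — reached 1.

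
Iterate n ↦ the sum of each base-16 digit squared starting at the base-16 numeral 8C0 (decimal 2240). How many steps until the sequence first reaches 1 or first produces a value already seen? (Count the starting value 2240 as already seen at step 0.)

2240 = (8,12,0)_16 → 8² + 12² + 0² = 208
208 = (13,0)_16 → 13² + 0² = 169
169 = (10,9)_16 → 10² + 9² = 181
181 = (11,5)_16 → 11² + 5² = 146
146 = (9,2)_16 → 9² + 2² = 85
85 = (5,5)_16 → 5² + 5² = 50
50 = (3,2)_16 → 3² + 2² = 13
13 = (13)_16 → 13² = 169  — 169 repeats.
That took 8 steps.

8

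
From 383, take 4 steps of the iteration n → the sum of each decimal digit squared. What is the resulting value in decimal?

383 → 3² + 8² + 3² = 9 + 64 + 9 = 82
82 → 8² + 2² = 64 + 4 = 68
68 → 6² + 8² = 36 + 64 = 100
100 → 1² + 0² + 0² = 1 + 0 + 0 = 1

1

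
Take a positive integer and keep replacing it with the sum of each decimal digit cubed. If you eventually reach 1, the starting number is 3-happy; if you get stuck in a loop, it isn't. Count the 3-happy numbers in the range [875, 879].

875: 875 → 980 → 1241 → 74 → 407 → 407  (repeats 407)
876: 876 → 1071 → 345 → 216 → 225 → 141 → 66 → 432 → 99 → 1458 → 702 → 351 → 153 → 153  (repeats 153)
877: 877 → 1198 → 1243 → 100 → 1  (reaches 1)
878: 878 → 1367 → 587 → 980 → 1241 → 74 → 407 → 407  (repeats 407)
879: 879 → 1584 → 702 → 351 → 153 → 153  (repeats 153)
3-happy: 877

1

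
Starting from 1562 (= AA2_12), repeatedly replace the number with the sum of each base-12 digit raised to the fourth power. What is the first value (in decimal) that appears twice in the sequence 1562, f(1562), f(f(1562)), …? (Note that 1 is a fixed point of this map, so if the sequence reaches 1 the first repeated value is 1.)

1562 = (10,10,2)_12 → 10⁴ + 10⁴ + 2⁴ = 20016
20016 = (11,7,0,0)_12 → 11⁴ + 7⁴ + 0⁴ + 0⁴ = 17042
17042 = (9,10,4,2)_12 → 9⁴ + 10⁴ + 4⁴ + 2⁴ = 16833
16833 = (9,8,10,9)_12 → 9⁴ + 8⁴ + 10⁴ + 9⁴ = 27218
27218 = (1,3,9,0,2)_12 → 1⁴ + 3⁴ + 9⁴ + 0⁴ + 2⁴ = 6659
6659 = (3,10,2,11)_12 → 3⁴ + 10⁴ + 2⁴ + 11⁴ = 24738
24738 = (1,2,3,9,6)_12 → 1⁴ + 2⁴ + 3⁴ + 9⁴ + 6⁴ = 7955
7955 = (4,7,2,11)_12 → 4⁴ + 7⁴ + 2⁴ + 11⁴ = 17314
17314 = (10,0,2,10)_12 → 10⁴ + 0⁴ + 2⁴ + 10⁴ = 20016  — 20016 already appeared earlier.

20016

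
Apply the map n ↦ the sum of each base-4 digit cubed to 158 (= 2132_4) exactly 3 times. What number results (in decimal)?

158 = (2,1,3,2)_4 → 2³ + 1³ + 3³ + 2³ = 44
44 = (2,3,0)_4 → 2³ + 3³ + 0³ = 35
35 = (2,0,3)_4 → 2³ + 0³ + 3³ = 35

35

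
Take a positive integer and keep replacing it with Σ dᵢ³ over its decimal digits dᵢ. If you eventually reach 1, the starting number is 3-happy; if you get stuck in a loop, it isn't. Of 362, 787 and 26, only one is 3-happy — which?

362: 362 → 251 → 134 → 92 → 737 → 713 → 371 → 371  — repeats 371 (not 3-happy)
787: 787 → 1198 → 1243 → 100 → 1  — reaches 1 (3-happy)
26: 26 → 224 → 80 → 512 → 134 → 92 → 737 → 713 → 371 → 371  — repeats 371 (not 3-happy)

787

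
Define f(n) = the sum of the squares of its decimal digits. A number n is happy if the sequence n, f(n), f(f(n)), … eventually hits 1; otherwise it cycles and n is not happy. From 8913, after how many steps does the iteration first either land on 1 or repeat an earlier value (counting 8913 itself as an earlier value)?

13

8913 → 8² + 9² + 1² + 3² = 64 + 81 + 1 + 9 = 155
155 → 1² + 5² + 5² = 1 + 25 + 25 = 51
51 → 5² + 1² = 25 + 1 = 26
26 → 2² + 6² = 4 + 36 = 40
40 → 4² + 0² = 16 + 0 = 16
16 → 1² + 6² = 1 + 36 = 37
37 → 3² + 7² = 9 + 49 = 58
58 → 5² + 8² = 25 + 64 = 89
89 → 8² + 9² = 64 + 81 = 145
145 → 1² + 4² + 5² = 1 + 16 + 25 = 42
42 → 4² + 2² = 16 + 4 = 20
20 → 2² + 0² = 4 + 0 = 4
4 → 4² = 16  — 16 repeats.
That took 13 steps.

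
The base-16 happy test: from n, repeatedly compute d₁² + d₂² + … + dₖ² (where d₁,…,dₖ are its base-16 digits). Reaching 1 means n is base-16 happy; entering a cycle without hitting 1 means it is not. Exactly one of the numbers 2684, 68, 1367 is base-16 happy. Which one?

68

2684: 2684 → 293 → 30 → 197 → 169 → 181 → 146 → 85 → 50 → 13 → 169  — repeats 169 (not base-16 happy)
68: 68 → 32 → 4 → 16 → 1  — reaches 1 (base-16 happy)
1367: 1367 → 99 → 45 → 173 → 269 → 170 → 200 → 208 → 169 → 181 → 146 → 85 → 50 → 13 → 169  — repeats 169 (not base-16 happy)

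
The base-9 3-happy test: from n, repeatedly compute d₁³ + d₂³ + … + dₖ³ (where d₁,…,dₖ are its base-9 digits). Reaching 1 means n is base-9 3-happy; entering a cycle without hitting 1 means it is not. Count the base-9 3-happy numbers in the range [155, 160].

2

155: 155 → 521 → 755 → 521  — not base-9 3-happy
156: 156 → 540 → 432 → 152 → 856 → 128 → 134 → 638 → 1198 → 470 → 476 → 980 → 540  — not base-9 3-happy
157: 157 → 577 → 345 → 99 → 9 → 1  — base-9 3-happy
158: 158 → 638 → 1198 → 470 → 476 → 980 → 540 → 432 → 152 → 856 → 128 → 134 → 638  — not base-9 3-happy
159: 159 → 729 → 1  — base-9 3-happy
160: 160 → 856 → 128 → 134 → 638 → 1198 → 470 → 476 → 980 → 540 → 432 → 152 → 856  — not base-9 3-happy
base-9 3-happy: 157, 159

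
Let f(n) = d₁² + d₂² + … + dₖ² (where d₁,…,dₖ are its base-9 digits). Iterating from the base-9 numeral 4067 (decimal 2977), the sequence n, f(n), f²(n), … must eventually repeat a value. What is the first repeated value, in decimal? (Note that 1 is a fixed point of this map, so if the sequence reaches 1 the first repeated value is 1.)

2977 = (4,0,6,7)_9 → 4² + 0² + 6² + 7² = 101
101 = (1,2,2)_9 → 1² + 2² + 2² = 9
9 = (1,0)_9 → 1² + 0² = 1  — reached the fixed point 1.
1 → 1, so 1 is the first repeated value.

1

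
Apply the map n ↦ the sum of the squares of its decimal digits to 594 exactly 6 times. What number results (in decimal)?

594 → 5² + 9² + 4² = 25 + 81 + 16 = 122
122 → 1² + 2² + 2² = 1 + 4 + 4 = 9
9 → 9² = 81
81 → 8² + 1² = 64 + 1 = 65
65 → 6² + 5² = 36 + 25 = 61
61 → 6² + 1² = 36 + 1 = 37

37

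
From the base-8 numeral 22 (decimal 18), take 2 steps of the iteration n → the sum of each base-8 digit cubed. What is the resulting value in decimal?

18 = (2,2)_8 → 16
16 = (2,0)_8 → 8

8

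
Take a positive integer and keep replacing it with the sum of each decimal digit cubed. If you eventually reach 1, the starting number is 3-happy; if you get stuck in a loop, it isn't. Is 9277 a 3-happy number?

9277 → 1423
1423 → 100
100 → 1  — reached 1.

3-happy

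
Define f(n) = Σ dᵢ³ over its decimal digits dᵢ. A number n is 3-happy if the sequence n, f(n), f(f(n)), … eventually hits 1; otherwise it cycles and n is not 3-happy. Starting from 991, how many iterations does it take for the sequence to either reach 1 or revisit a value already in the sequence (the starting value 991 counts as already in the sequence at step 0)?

991 → 9³ + 9³ + 1³ = 729 + 729 + 1 = 1459
1459 → 1³ + 4³ + 5³ + 9³ = 1 + 64 + 125 + 729 = 919
919 → 9³ + 1³ + 9³ = 729 + 1 + 729 = 1459  — 1459 repeats.
That took 3 steps.

3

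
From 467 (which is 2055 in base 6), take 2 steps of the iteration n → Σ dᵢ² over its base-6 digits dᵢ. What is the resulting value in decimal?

467 = (2,0,5,5)_6 → 2² + 0² + 5² + 5² = 54
54 = (1,3,0)_6 → 1² + 3² + 0² = 10

10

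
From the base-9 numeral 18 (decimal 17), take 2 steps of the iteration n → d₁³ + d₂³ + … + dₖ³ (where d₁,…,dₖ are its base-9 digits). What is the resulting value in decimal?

17 = (1,8)_9 → 1³ + 8³ = 1 + 512 = 513
513 = (6,3,0)_9 → 6³ + 3³ + 0³ = 216 + 27 + 0 = 243

243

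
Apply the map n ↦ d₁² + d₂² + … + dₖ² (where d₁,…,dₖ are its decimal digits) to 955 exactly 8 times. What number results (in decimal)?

955 → 9² + 5² + 5² = 81 + 25 + 25 = 131
131 → 1² + 3² + 1² = 1 + 9 + 1 = 11
11 → 1² + 1² = 1 + 1 = 2
2 → 2² = 4
4 → 4² = 16
16 → 1² + 6² = 1 + 36 = 37
37 → 3² + 7² = 9 + 49 = 58
58 → 5² + 8² = 25 + 64 = 89

89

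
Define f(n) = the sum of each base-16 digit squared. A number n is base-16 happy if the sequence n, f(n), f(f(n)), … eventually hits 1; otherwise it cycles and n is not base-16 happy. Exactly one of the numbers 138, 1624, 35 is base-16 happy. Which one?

138

138: 138 → 164 → 116 → 65 → 17 → 2 → 4 → 16 → 1  — reaches 1 (base-16 happy)
1624: 1624 → 125 → 218 → 269 → 170 → 200 → 208 → 169 → 181 → 146 → 85 → 50 → 13 → 169  — repeats 169 (not base-16 happy)
35: 35 → 13 → 169 → 181 → 146 → 85 → 50 → 13  — repeats 13 (not base-16 happy)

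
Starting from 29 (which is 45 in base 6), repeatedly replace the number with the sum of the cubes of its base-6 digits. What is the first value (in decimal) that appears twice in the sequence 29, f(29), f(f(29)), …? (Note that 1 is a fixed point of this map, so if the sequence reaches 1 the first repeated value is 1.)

29 = (4,5)_6 → 4³ + 5³ = 64 + 125 = 189
189 = (5,1,3)_6 → 5³ + 1³ + 3³ = 125 + 1 + 27 = 153
153 = (4,1,3)_6 → 4³ + 1³ + 3³ = 64 + 1 + 27 = 92
92 = (2,3,2)_6 → 2³ + 3³ + 2³ = 8 + 27 + 8 = 43
43 = (1,1,1)_6 → 1³ + 1³ + 1³ = 1 + 1 + 1 = 3
3 = (3)_6 → 3³ = 27
27 = (4,3)_6 → 4³ + 3³ = 64 + 27 = 91
91 = (2,3,1)_6 → 2³ + 3³ + 1³ = 8 + 27 + 1 = 36
36 = (1,0,0)_6 → 1³ + 0³ + 0³ = 1 + 0 + 0 = 1  — reached the fixed point 1.
1 → 1, so 1 is the first repeated value.

1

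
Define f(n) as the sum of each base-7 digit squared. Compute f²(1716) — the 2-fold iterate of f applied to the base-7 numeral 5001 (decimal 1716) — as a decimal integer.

1716 = (5,0,0,1)_7 → 5² + 0² + 0² + 1² = 25 + 0 + 0 + 1 = 26
26 = (3,5)_7 → 3² + 5² = 9 + 25 = 34

34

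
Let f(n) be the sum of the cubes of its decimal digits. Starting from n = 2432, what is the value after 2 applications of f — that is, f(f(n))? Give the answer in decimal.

344

2432 → 2³ + 4³ + 3³ + 2³ = 107
107 → 1³ + 0³ + 7³ = 344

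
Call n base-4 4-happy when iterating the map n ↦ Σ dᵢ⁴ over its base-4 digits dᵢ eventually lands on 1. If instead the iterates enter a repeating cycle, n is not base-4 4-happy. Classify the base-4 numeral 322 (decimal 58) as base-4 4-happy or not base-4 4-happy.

58 = (3,2,2)_4 → 3⁴ + 2⁴ + 2⁴ = 81 + 16 + 16 = 113
113 = (1,3,0,1)_4 → 1⁴ + 3⁴ + 0⁴ + 1⁴ = 1 + 81 + 0 + 1 = 83
83 = (1,1,0,3)_4 → 1⁴ + 1⁴ + 0⁴ + 3⁴ = 1 + 1 + 0 + 81 = 83  — 83 already seen; the sequence cycles without reaching 1.

not base-4 4-happy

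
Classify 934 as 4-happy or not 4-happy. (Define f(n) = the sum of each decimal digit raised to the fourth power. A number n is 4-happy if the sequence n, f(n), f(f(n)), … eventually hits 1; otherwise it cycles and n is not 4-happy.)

934 → 9⁴ + 3⁴ + 4⁴ = 6561 + 81 + 256 = 6898
6898 → 6⁴ + 8⁴ + 9⁴ + 8⁴ = 1296 + 4096 + 6561 + 4096 = 16049
16049 → 1⁴ + 6⁴ + 0⁴ + 4⁴ + 9⁴ = 1 + 1296 + 0 + 256 + 6561 = 8114
8114 → 8⁴ + 1⁴ + 1⁴ + 4⁴ = 4096 + 1 + 1 + 256 = 4354
4354 → 4⁴ + 3⁴ + 5⁴ + 4⁴ = 256 + 81 + 625 + 256 = 1218
1218 → 1⁴ + 2⁴ + 1⁴ + 8⁴ = 1 + 16 + 1 + 4096 = 4114
4114 → 4⁴ + 1⁴ + 1⁴ + 4⁴ = 256 + 1 + 1 + 256 = 514
514 → 5⁴ + 1⁴ + 4⁴ = 625 + 1 + 256 = 882
882 → 8⁴ + 8⁴ + 2⁴ = 4096 + 4096 + 16 = 8208
8208 → 8⁴ + 2⁴ + 0⁴ + 8⁴ = 4096 + 16 + 0 + 4096 = 8208  — 8208 already seen; the sequence cycles without reaching 1.

not 4-happy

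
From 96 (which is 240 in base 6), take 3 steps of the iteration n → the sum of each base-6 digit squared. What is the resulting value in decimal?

5

96 = (2,4,0)_6 → 20
20 = (3,2)_6 → 13
13 = (2,1)_6 → 5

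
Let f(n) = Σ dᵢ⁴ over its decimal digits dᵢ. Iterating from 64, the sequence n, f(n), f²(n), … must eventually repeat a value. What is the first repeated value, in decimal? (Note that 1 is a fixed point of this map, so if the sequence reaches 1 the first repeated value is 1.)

8208

64 → 6⁴ + 4⁴ = 1552
1552 → 1⁴ + 5⁴ + 5⁴ + 2⁴ = 1267
1267 → 1⁴ + 2⁴ + 6⁴ + 7⁴ = 3714
3714 → 3⁴ + 7⁴ + 1⁴ + 4⁴ = 2739
2739 → 2⁴ + 7⁴ + 3⁴ + 9⁴ = 9059
9059 → 9⁴ + 0⁴ + 5⁴ + 9⁴ = 13747
13747 → 1⁴ + 3⁴ + 7⁴ + 4⁴ + 7⁴ = 5140
5140 → 5⁴ + 1⁴ + 4⁴ + 0⁴ = 882
882 → 8⁴ + 8⁴ + 2⁴ = 8208
8208 → 8⁴ + 2⁴ + 0⁴ + 8⁴ = 8208  — 8208 already appeared earlier.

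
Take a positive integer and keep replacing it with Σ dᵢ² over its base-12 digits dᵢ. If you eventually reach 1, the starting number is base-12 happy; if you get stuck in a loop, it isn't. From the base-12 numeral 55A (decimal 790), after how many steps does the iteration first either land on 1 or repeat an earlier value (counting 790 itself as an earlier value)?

790 = (5,5,10)_12 → 5² + 5² + 10² = 25 + 25 + 100 = 150
150 = (1,0,6)_12 → 1² + 0² + 6² = 1 + 0 + 36 = 37
37 = (3,1)_12 → 3² + 1² = 9 + 1 = 10
10 = (10)_12 → 10² = 100
100 = (8,4)_12 → 8² + 4² = 64 + 16 = 80
80 = (6,8)_12 → 6² + 8² = 36 + 64 = 100  — 100 repeats.
That took 6 steps.

6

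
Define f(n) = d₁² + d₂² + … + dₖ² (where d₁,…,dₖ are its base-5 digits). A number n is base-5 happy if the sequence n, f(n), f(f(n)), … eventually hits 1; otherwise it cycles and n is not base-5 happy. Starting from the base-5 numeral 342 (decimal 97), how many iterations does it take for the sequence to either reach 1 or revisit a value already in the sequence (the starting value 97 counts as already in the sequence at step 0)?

4

97 = (3,4,2)_5 → 3² + 4² + 2² = 9 + 16 + 4 = 29
29 = (1,0,4)_5 → 1² + 0² + 4² = 1 + 0 + 16 = 17
17 = (3,2)_5 → 3² + 2² = 9 + 4 = 13
13 = (2,3)_5 → 2² + 3² = 4 + 9 = 13  — 13 repeats.
That took 4 steps.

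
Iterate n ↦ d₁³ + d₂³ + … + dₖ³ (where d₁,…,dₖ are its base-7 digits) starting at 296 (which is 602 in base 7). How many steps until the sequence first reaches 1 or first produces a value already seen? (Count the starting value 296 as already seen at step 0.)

296 = (6,0,2)_7 → 224
224 = (4,4,0)_7 → 128
128 = (2,4,2)_7 → 80
80 = (1,4,3)_7 → 92
92 = (1,6,1)_7 → 218
218 = (4,3,1)_7 → 92  — 92 repeats.
That took 6 steps.

6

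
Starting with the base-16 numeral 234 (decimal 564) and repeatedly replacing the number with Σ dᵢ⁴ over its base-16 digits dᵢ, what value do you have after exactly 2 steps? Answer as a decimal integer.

564 = (2,3,4)_16 → 2⁴ + 3⁴ + 4⁴ = 353
353 = (1,6,1)_16 → 1⁴ + 6⁴ + 1⁴ = 1298

1298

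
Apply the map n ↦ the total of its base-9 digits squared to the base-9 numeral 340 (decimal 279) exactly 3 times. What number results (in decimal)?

279 = (3,4,0)_9 → 3² + 4² + 0² = 25
25 = (2,7)_9 → 2² + 7² = 53
53 = (5,8)_9 → 5² + 8² = 89

89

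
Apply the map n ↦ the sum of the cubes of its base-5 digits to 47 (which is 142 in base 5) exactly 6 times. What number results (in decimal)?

47 = (1,4,2)_5 → 1³ + 4³ + 2³ = 73
73 = (2,4,3)_5 → 2³ + 4³ + 3³ = 99
99 = (3,4,4)_5 → 3³ + 4³ + 4³ = 155
155 = (1,1,1,0)_5 → 1³ + 1³ + 1³ + 0³ = 3
3 = (3)_5 → 3³ = 27
27 = (1,0,2)_5 → 1³ + 0³ + 2³ = 9

9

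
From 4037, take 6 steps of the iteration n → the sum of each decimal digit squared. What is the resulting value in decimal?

89

4037 → 4² + 0² + 3² + 7² = 16 + 0 + 9 + 49 = 74
74 → 7² + 4² = 49 + 16 = 65
65 → 6² + 5² = 36 + 25 = 61
61 → 6² + 1² = 36 + 1 = 37
37 → 3² + 7² = 9 + 49 = 58
58 → 5² + 8² = 25 + 64 = 89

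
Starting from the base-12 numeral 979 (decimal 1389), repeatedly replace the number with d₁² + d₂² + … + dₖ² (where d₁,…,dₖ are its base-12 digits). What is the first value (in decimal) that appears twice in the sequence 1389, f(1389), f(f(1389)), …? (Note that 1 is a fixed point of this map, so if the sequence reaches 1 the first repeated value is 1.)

50

1389 = (9,7,9)_12 → 9² + 7² + 9² = 81 + 49 + 81 = 211
211 = (1,5,7)_12 → 1² + 5² + 7² = 1 + 25 + 49 = 75
75 = (6,3)_12 → 6² + 3² = 36 + 9 = 45
45 = (3,9)_12 → 3² + 9² = 9 + 81 = 90
90 = (7,6)_12 → 7² + 6² = 49 + 36 = 85
85 = (7,1)_12 → 7² + 1² = 49 + 1 = 50
50 = (4,2)_12 → 4² + 2² = 16 + 4 = 20
20 = (1,8)_12 → 1² + 8² = 1 + 64 = 65
65 = (5,5)_12 → 5² + 5² = 25 + 25 = 50  — 50 already appeared earlier.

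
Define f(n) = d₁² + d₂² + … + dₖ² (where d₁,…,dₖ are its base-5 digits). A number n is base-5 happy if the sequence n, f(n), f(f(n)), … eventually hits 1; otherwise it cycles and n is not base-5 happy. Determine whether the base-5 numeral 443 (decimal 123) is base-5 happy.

base-5 happy

123 = (4,4,3)_5 → 41
41 = (1,3,1)_5 → 11
11 = (2,1)_5 → 5
5 = (1,0)_5 → 1  — reached 1.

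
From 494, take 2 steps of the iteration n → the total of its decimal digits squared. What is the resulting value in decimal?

11

494 → 4² + 9² + 4² = 113
113 → 1² + 1² + 3² = 11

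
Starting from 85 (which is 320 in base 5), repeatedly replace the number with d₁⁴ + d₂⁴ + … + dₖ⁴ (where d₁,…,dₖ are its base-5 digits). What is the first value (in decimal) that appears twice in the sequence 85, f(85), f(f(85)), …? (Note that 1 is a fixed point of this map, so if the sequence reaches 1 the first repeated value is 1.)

353

85 = (3,2,0)_5 → 3⁴ + 2⁴ + 0⁴ = 97
97 = (3,4,2)_5 → 3⁴ + 4⁴ + 2⁴ = 353
353 = (2,4,0,3)_5 → 2⁴ + 4⁴ + 0⁴ + 3⁴ = 353  — 353 already appeared earlier.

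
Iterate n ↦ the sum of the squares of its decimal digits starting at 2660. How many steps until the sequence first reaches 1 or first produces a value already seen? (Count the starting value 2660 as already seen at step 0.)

2660 → 76
76 → 85
85 → 89
89 → 145
145 → 42
42 → 20
20 → 4
4 → 16
16 → 37
37 → 58
58 → 89  — 89 repeats.
That took 11 steps.

11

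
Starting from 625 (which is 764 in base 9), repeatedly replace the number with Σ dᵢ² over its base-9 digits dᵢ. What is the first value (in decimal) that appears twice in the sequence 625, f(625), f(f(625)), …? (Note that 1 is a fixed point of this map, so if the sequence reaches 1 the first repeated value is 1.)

625 = (7,6,4)_9 → 7² + 6² + 4² = 101
101 = (1,2,2)_9 → 1² + 2² + 2² = 9
9 = (1,0)_9 → 1² + 0² = 1  — reached the fixed point 1.
1 → 1, so 1 is the first repeated value.

1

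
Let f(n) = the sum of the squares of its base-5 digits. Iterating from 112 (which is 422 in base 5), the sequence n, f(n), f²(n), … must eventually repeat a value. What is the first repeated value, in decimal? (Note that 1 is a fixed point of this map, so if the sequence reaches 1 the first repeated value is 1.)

4

112 = (4,2,2)_5 → 24
24 = (4,4)_5 → 32
32 = (1,1,2)_5 → 6
6 = (1,1)_5 → 2
2 = (2)_5 → 4
4 = (4)_5 → 16
16 = (3,1)_5 → 10
10 = (2,0)_5 → 4  — 4 already appeared earlier.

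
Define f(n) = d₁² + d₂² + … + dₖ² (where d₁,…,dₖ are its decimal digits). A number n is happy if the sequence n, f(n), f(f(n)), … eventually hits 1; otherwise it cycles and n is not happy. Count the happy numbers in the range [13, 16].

13: 13 → 10 → 1  (reaches 1)
14: 14 → 17 → 50 → 25 → 29 → 85 → 89 → 145 → 42 → 20 → 4 → 16 → 37 → 58 → 89  (repeats 89)
15: 15 → 26 → 40 → 16 → 37 → 58 → 89 → 145 → 42 → 20 → 4 → 16  (repeats 16)
16: 16 → 37 → 58 → 89 → 145 → 42 → 20 → 4 → 16  (repeats 16)
happy: 13

1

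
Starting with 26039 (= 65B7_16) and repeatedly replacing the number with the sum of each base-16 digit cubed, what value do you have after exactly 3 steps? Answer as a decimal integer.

26039 = (6,5,11,7)_16 → 6³ + 5³ + 11³ + 7³ = 2015
2015 = (7,13,15)_16 → 7³ + 13³ + 15³ = 5915
5915 = (1,7,1,11)_16 → 1³ + 7³ + 1³ + 11³ = 1676

1676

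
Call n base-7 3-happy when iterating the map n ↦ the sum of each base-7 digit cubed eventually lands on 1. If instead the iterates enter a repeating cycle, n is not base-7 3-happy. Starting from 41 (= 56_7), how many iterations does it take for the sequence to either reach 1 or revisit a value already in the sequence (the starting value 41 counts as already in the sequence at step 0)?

10

41 = (5,6)_7 → 5³ + 6³ = 125 + 216 = 341
341 = (6,6,5)_7 → 6³ + 6³ + 5³ = 216 + 216 + 125 = 557
557 = (1,4,2,4)_7 → 1³ + 4³ + 2³ + 4³ = 1 + 64 + 8 + 64 = 137
137 = (2,5,4)_7 → 2³ + 5³ + 4³ = 8 + 125 + 64 = 197
197 = (4,0,1)_7 → 4³ + 0³ + 1³ = 64 + 0 + 1 = 65
65 = (1,2,2)_7 → 1³ + 2³ + 2³ = 1 + 8 + 8 = 17
17 = (2,3)_7 → 2³ + 3³ = 8 + 27 = 35
35 = (5,0)_7 → 5³ + 0³ = 125 + 0 = 125
125 = (2,3,6)_7 → 2³ + 3³ + 6³ = 8 + 27 + 216 = 251
251 = (5,0,6)_7 → 5³ + 0³ + 6³ = 125 + 0 + 216 = 341  — 341 repeats.
That took 10 steps.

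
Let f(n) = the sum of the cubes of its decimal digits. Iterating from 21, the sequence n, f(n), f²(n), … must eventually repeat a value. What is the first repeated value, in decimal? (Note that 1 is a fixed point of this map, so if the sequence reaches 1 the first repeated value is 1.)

21 → 2³ + 1³ = 8 + 1 = 9
9 → 9³ = 729
729 → 7³ + 2³ + 9³ = 343 + 8 + 729 = 1080
1080 → 1³ + 0³ + 8³ + 0³ = 1 + 0 + 512 + 0 = 513
513 → 5³ + 1³ + 3³ = 125 + 1 + 27 = 153
153 → 1³ + 5³ + 3³ = 1 + 125 + 27 = 153  — 153 already appeared earlier.

153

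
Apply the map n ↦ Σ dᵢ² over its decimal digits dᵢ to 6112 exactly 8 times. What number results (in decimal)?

145

6112 → 6² + 1² + 1² + 2² = 42
42 → 4² + 2² = 20
20 → 2² + 0² = 4
4 → 4² = 16
16 → 1² + 6² = 37
37 → 3² + 7² = 58
58 → 5² + 8² = 89
89 → 8² + 9² = 145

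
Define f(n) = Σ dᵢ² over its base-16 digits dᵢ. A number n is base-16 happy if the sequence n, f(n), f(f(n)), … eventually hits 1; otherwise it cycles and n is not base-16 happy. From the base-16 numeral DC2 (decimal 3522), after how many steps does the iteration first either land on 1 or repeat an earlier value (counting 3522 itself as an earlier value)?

3522 = (13,12,2)_16 → 317
317 = (1,3,13)_16 → 179
179 = (11,3)_16 → 130
130 = (8,2)_16 → 68
68 = (4,4)_16 → 32
32 = (2,0)_16 → 4
4 = (4)_16 → 16
16 = (1,0)_16 → 1  — reached 1.
That took 8 steps.

8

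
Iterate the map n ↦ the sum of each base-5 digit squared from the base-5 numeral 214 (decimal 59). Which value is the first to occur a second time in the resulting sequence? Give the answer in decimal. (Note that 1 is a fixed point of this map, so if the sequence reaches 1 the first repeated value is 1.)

13

59 = (2,1,4)_5 → 2² + 1² + 4² = 4 + 1 + 16 = 21
21 = (4,1)_5 → 4² + 1² = 16 + 1 = 17
17 = (3,2)_5 → 3² + 2² = 9 + 4 = 13
13 = (2,3)_5 → 2² + 3² = 4 + 9 = 13  — 13 already appeared earlier.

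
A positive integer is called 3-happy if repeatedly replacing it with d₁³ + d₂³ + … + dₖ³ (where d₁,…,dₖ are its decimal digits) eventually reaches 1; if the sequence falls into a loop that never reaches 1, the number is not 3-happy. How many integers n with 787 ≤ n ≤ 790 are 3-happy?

787: 787 → 1198 → 1243 → 100 → 1  (reaches 1)
788: 788 → 1367 → 587 → 980 → 1241 → 74 → 407 → 407  (repeats 407)
789: 789 → 1584 → 702 → 351 → 153 → 153  (repeats 153)
790: 790 → 1072 → 352 → 160 → 217 → 352  (repeats 352)
3-happy: 787

1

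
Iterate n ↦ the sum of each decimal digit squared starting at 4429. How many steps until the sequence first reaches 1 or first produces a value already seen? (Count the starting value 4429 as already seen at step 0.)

4429 → 4² + 4² + 2² + 9² = 117
117 → 1² + 1² + 7² = 51
51 → 5² + 1² = 26
26 → 2² + 6² = 40
40 → 4² + 0² = 16
16 → 1² + 6² = 37
37 → 3² + 7² = 58
58 → 5² + 8² = 89
89 → 8² + 9² = 145
145 → 1² + 4² + 5² = 42
42 → 4² + 2² = 20
20 → 2² + 0² = 4
4 → 4² = 16  — 16 repeats.
That took 13 steps.

13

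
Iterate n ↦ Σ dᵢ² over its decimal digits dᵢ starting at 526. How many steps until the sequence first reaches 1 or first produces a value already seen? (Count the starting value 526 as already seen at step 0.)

526 → 5² + 2² + 6² = 65
65 → 6² + 5² = 61
61 → 6² + 1² = 37
37 → 3² + 7² = 58
58 → 5² + 8² = 89
89 → 8² + 9² = 145
145 → 1² + 4² + 5² = 42
42 → 4² + 2² = 20
20 → 2² + 0² = 4
4 → 4² = 16
16 → 1² + 6² = 37  — 37 repeats.
That took 11 steps.

11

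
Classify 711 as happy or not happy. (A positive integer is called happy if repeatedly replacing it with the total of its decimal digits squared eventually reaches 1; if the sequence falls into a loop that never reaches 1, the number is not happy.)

not happy

711 → 7² + 1² + 1² = 51
51 → 5² + 1² = 26
26 → 2² + 6² = 40
40 → 4² + 0² = 16
16 → 1² + 6² = 37
37 → 3² + 7² = 58
58 → 5² + 8² = 89
89 → 8² + 9² = 145
145 → 1² + 4² + 5² = 42
42 → 4² + 2² = 20
20 → 2² + 0² = 4
4 → 4² = 16  — 16 already seen; the sequence cycles without reaching 1.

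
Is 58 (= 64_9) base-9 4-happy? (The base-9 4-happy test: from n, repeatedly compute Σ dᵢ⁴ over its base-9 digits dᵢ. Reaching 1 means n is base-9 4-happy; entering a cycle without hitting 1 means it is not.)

58 = (6,4)_9 → 6⁴ + 4⁴ = 1296 + 256 = 1552
1552 = (2,1,1,4)_9 → 2⁴ + 1⁴ + 1⁴ + 4⁴ = 16 + 1 + 1 + 256 = 274
274 = (3,3,4)_9 → 3⁴ + 3⁴ + 4⁴ = 81 + 81 + 256 = 418
418 = (5,1,4)_9 → 5⁴ + 1⁴ + 4⁴ = 625 + 1 + 256 = 882
882 = (1,1,8,0)_9 → 1⁴ + 1⁴ + 8⁴ + 0⁴ = 1 + 1 + 4096 + 0 = 4098
4098 = (5,5,5,3)_9 → 5⁴ + 5⁴ + 5⁴ + 3⁴ = 625 + 625 + 625 + 81 = 1956
1956 = (2,6,1,3)_9 → 2⁴ + 6⁴ + 1⁴ + 3⁴ = 16 + 1296 + 1 + 81 = 1394
1394 = (1,8,1,8)_9 → 1⁴ + 8⁴ + 1⁴ + 8⁴ = 1 + 4096 + 1 + 4096 = 8194
8194 = (1,2,2,1,4)_9 → 1⁴ + 2⁴ + 2⁴ + 1⁴ + 4⁴ = 1 + 16 + 16 + 1 + 256 = 290
290 = (3,5,2)_9 → 3⁴ + 5⁴ + 2⁴ = 81 + 625 + 16 = 722
722 = (8,8,2)_9 → 8⁴ + 8⁴ + 2⁴ = 4096 + 4096 + 16 = 8208
8208 = (1,2,2,3,0)_9 → 1⁴ + 2⁴ + 2⁴ + 3⁴ + 0⁴ = 1 + 16 + 16 + 81 + 0 = 114
114 = (1,3,6)_9 → 1⁴ + 3⁴ + 6⁴ = 1 + 81 + 1296 = 1378
1378 = (1,8,0,1)_9 → 1⁴ + 8⁴ + 0⁴ + 1⁴ = 1 + 4096 + 0 + 1 = 4098  — 4098 already seen; the sequence cycles without reaching 1.

not base-9 4-happy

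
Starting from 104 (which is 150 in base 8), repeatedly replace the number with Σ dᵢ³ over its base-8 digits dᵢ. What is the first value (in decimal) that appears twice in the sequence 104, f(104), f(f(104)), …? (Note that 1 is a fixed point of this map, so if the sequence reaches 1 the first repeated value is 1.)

559

104 = (1,5,0)_8 → 1³ + 5³ + 0³ = 126
126 = (1,7,6)_8 → 1³ + 7³ + 6³ = 560
560 = (1,0,6,0)_8 → 1³ + 0³ + 6³ + 0³ = 217
217 = (3,3,1)_8 → 3³ + 3³ + 1³ = 55
55 = (6,7)_8 → 6³ + 7³ = 559
559 = (1,0,5,7)_8 → 1³ + 0³ + 5³ + 7³ = 469
469 = (7,2,5)_8 → 7³ + 2³ + 5³ = 476
476 = (7,3,4)_8 → 7³ + 3³ + 4³ = 434
434 = (6,6,2)_8 → 6³ + 6³ + 2³ = 440
440 = (6,7,0)_8 → 6³ + 7³ + 0³ = 559  — 559 already appeared earlier.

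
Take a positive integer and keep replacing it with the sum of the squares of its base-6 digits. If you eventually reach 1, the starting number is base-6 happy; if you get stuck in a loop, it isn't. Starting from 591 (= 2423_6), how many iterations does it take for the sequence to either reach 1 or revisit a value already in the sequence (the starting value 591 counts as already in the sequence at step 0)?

11

591 = (2,4,2,3)_6 → 2² + 4² + 2² + 3² = 4 + 16 + 4 + 9 = 33
33 = (5,3)_6 → 5² + 3² = 25 + 9 = 34
34 = (5,4)_6 → 5² + 4² = 25 + 16 = 41
41 = (1,0,5)_6 → 1² + 0² + 5² = 1 + 0 + 25 = 26
26 = (4,2)_6 → 4² + 2² = 16 + 4 = 20
20 = (3,2)_6 → 3² + 2² = 9 + 4 = 13
13 = (2,1)_6 → 2² + 1² = 4 + 1 = 5
5 = (5)_6 → 5² = 25
25 = (4,1)_6 → 4² + 1² = 16 + 1 = 17
17 = (2,5)_6 → 2² + 5² = 4 + 25 = 29
29 = (4,5)_6 → 4² + 5² = 16 + 25 = 41  — 41 repeats.
That took 11 steps.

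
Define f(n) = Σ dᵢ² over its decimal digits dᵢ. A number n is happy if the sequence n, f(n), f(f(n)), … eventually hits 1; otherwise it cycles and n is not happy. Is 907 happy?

happy

907 → 9² + 0² + 7² = 81 + 0 + 49 = 130
130 → 1² + 3² + 0² = 1 + 9 + 0 = 10
10 → 1² + 0² = 1 + 0 = 1  — reached 1.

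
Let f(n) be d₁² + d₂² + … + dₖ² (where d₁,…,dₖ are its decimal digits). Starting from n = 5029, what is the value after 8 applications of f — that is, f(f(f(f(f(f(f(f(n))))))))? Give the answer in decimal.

145

5029 → 5² + 0² + 2² + 9² = 25 + 0 + 4 + 81 = 110
110 → 1² + 1² + 0² = 1 + 1 + 0 = 2
2 → 2² = 4
4 → 4² = 16
16 → 1² + 6² = 1 + 36 = 37
37 → 3² + 7² = 9 + 49 = 58
58 → 5² + 8² = 25 + 64 = 89
89 → 8² + 9² = 64 + 81 = 145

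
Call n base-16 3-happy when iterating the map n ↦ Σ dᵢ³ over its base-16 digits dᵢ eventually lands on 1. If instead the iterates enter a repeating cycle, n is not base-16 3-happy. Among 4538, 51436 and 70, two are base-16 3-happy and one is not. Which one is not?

4538

4538: 4538 → 2333 → 2927 → 4922 → 1055 → 3440 → 2540 → 5201 → 191 → 4706 → 233 → 3473 → 2927  — repeats 2927 (not base-16 3-happy)
51436: 51436 → 6712 → 1540 → 280 → 514 → 16 → 1  — reaches 1 (base-16 3-happy)
70: 70 → 280 → 514 → 16 → 1  — reaches 1 (base-16 3-happy)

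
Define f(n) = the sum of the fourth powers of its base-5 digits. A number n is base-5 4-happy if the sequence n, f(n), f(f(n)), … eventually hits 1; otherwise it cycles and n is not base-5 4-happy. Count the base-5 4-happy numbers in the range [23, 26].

23: 23 → 337 → 129 → 257 → 33 → 83 → 163 → 99 → 593 → 499 → 849 → 595 → 593  — not base-5 4-happy
24: 24 → 512 → 288 → 114 → 528 → 338 → 194 → 354 → 528  — not base-5 4-happy
25: 25 → 1  — base-5 4-happy
26: 26 → 2 → 16 → 82 → 98 → 418 → 244 → 594 → 674 → 514 → 528 → 338 → 194 → 354 → 528  — not base-5 4-happy
base-5 4-happy: 25

1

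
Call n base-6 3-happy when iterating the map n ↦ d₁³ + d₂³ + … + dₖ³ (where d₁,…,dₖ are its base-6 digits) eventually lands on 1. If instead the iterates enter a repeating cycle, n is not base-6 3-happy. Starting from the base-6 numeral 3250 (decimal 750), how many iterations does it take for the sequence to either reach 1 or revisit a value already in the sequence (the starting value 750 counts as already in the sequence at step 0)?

5

750 = (3,2,5,0)_6 → 3³ + 2³ + 5³ + 0³ = 160
160 = (4,2,4)_6 → 4³ + 2³ + 4³ = 136
136 = (3,4,4)_6 → 3³ + 4³ + 4³ = 155
155 = (4,1,5)_6 → 4³ + 1³ + 5³ = 190
190 = (5,1,4)_6 → 5³ + 1³ + 4³ = 190  — 190 repeats.
That took 5 steps.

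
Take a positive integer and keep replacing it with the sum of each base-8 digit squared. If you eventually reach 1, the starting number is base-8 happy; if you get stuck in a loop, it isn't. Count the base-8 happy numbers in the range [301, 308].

1

301: 301 → 66 → 5 → 25 → 10 → 5  — not base-8 happy
302: 302 → 77 → 27 → 18 → 8 → 1  — base-8 happy
303: 303 → 90 → 14 → 37 → 41 → 26 → 13 → 26  — not base-8 happy
304: 304 → 52 → 52  — not base-8 happy
305: 305 → 53 → 61 → 74 → 6 → 36 → 32 → 16 → 4 → 16  — not base-8 happy
306: 306 → 56 → 49 → 37 → 41 → 26 → 13 → 26  — not base-8 happy
307: 307 → 61 → 74 → 6 → 36 → 32 → 16 → 4 → 16  — not base-8 happy
308: 308 → 68 → 17 → 5 → 25 → 10 → 5  — not base-8 happy
base-8 happy: 302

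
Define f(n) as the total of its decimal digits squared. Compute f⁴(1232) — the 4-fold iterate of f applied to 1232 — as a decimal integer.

37

1232 → 1² + 2² + 3² + 2² = 1 + 4 + 9 + 4 = 18
18 → 1² + 8² = 1 + 64 = 65
65 → 6² + 5² = 36 + 25 = 61
61 → 6² + 1² = 36 + 1 = 37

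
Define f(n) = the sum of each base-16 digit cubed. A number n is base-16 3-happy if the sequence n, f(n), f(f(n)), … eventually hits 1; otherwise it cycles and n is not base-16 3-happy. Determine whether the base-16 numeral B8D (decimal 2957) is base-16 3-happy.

not base-16 3-happy

2957 = (11,8,13)_16 → 11³ + 8³ + 13³ = 4040
4040 = (15,12,8)_16 → 15³ + 12³ + 8³ = 5615
5615 = (1,5,14,15)_16 → 1³ + 5³ + 14³ + 15³ = 6245
6245 = (1,8,6,5)_16 → 1³ + 8³ + 6³ + 5³ = 854
854 = (3,5,6)_16 → 3³ + 5³ + 6³ = 368
368 = (1,7,0)_16 → 1³ + 7³ + 0³ = 344
344 = (1,5,8)_16 → 1³ + 5³ + 8³ = 638
638 = (2,7,14)_16 → 2³ + 7³ + 14³ = 3095
3095 = (12,1,7)_16 → 12³ + 1³ + 7³ = 2072
2072 = (8,1,8)_16 → 8³ + 1³ + 8³ = 1025
1025 = (4,0,1)_16 → 4³ + 0³ + 1³ = 65
65 = (4,1)_16 → 4³ + 1³ = 65  — 65 already seen; the sequence cycles without reaching 1.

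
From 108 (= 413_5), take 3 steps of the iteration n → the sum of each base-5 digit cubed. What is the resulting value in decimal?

24

108 = (4,1,3)_5 → 4³ + 1³ + 3³ = 64 + 1 + 27 = 92
92 = (3,3,2)_5 → 3³ + 3³ + 2³ = 27 + 27 + 8 = 62
62 = (2,2,2)_5 → 2³ + 2³ + 2³ = 8 + 8 + 8 = 24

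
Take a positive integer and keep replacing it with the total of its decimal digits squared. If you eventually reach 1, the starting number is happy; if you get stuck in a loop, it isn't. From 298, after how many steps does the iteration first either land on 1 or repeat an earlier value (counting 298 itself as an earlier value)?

11

298 → 149
149 → 98
98 → 145
145 → 42
42 → 20
20 → 4
4 → 16
16 → 37
37 → 58
58 → 89
89 → 145  — 145 repeats.
That took 11 steps.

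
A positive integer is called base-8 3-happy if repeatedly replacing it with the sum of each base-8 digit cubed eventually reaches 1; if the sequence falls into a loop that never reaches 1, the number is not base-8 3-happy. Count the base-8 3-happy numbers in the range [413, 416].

2

413: 413 → 368 → 341 → 258 → 72 → 2 → 8 → 1  — base-8 3-happy
414: 414 → 459 → 371 → 368 → 341 → 258 → 72 → 2 → 8 → 1  — base-8 3-happy
415: 415 → 586 → 11 → 28 → 91 → 55 → 559 → 469 → 476 → 434 → 440 → 559  — not base-8 3-happy
416: 416 → 280 → 91 → 55 → 559 → 469 → 476 → 434 → 440 → 559  — not base-8 3-happy
base-8 3-happy: 413, 414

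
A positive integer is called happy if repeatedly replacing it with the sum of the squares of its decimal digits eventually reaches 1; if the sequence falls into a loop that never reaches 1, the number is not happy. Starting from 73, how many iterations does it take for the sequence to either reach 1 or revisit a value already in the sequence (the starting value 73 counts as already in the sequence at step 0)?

73 → 58
58 → 89
89 → 145
145 → 42
42 → 20
20 → 4
4 → 16
16 → 37
37 → 58  — 58 repeats.
That took 9 steps.

9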